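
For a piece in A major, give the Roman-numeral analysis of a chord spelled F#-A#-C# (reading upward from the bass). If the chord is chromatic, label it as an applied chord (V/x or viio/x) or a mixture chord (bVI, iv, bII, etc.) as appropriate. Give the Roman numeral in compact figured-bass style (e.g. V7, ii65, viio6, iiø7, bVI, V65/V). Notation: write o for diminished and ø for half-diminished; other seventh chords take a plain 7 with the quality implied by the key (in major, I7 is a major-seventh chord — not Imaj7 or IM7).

V/ii

The pitches F#-A#-C# form a major triad rooted on F#.
F# is not a diatonic chord root with this quality in A major, but it lies a perfect fifth above B (ii), so the chord functions as an applied dominant of ii.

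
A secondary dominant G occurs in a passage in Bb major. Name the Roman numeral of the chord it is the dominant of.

ii

The chord is a major triad on G.
A dominant resolves down a perfect fifth: G → C. In Bb major, C is scale degree 2, i.e. ii.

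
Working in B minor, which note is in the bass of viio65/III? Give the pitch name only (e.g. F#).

The applied chord viio65/III is rooted on C#: C#-E-G-Bb.
The figure 65 means first inversion — the third is in the bass.

E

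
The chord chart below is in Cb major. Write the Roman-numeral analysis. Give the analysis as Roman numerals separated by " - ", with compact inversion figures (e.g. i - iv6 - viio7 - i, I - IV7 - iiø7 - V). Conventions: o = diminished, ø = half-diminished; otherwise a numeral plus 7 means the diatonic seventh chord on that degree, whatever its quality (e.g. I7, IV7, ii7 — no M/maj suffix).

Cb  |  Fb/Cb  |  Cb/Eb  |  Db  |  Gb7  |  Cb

Cb: major triad on Cb = scale degree 1 → I.
Fb/Cb: root Fb is the subdominant; major triad there is IV64.
Cb/Eb: root Cb is the tonic; major triad there is I6.
Db: a major triad on Db, the applied dominant of V → V/V.
Gb7: root Gb is the dominant; dominant seventh chord there is V7.
Cb: major triad on Cb = scale degree 1 → I.

I - IV64 - I6 - V/V - V7 - I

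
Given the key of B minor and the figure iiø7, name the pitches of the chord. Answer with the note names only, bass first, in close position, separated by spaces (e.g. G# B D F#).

C# E G B

The numeral's case and figure indicate a half-diminished seventh chord. In B minor its root, scale degree 2, is C#.
Stacking thirds from C# gives C#-E-G-B.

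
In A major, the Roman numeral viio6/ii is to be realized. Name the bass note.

C#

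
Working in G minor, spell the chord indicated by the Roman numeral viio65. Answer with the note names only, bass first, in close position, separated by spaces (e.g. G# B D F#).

A C Eb F#

In G minor, the leading-tone chord is built on the raised seventh degree, F#.
Stacking thirds from F# gives F#-A-C-Eb.
The figured bass 65 indicates first inversion, placing the third (A) in the bass: A-C-Eb-F#.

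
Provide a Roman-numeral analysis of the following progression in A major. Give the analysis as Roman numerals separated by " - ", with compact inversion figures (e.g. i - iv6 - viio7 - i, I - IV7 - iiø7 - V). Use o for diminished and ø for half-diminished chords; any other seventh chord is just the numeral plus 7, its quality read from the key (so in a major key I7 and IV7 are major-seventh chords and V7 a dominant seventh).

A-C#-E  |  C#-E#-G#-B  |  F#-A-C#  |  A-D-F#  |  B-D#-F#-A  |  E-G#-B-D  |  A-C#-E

I - V7/vi - vi - IV64 - V7/V - V7 - I

A-C#-E: root A is the tonic; major triad there is I.
C#-E#-G#-B is the secondary dominant of vi (dominant seventh chord on C#): V7/vi.
F#-A-C#: minor triad on F# = scale degree 6 → vi.
A-D-F#: major triad on D = scale degree 4 → IV64.
B-D#-F#-A: a dominant seventh chord on B, the applied dominant of V → V7/V.
E-G#-B-D: root E is the dominant; dominant seventh chord there is V7.
A-C#-E: major triad on A = scale degree 1 → I.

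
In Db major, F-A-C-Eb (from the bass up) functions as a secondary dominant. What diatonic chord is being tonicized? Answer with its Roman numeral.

vi

The chord is a dominant seventh chord on F.
A dominant resolves down a perfect fifth: F → Bb. In Db major, Bb is scale degree 6, i.e. vi.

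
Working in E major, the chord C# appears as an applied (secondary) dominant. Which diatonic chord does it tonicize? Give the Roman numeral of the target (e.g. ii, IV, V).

The chord is a major triad on C#.
A dominant resolves down a perfect fifth: C# → F#. In E major, F# is scale degree 2, i.e. ii.

ii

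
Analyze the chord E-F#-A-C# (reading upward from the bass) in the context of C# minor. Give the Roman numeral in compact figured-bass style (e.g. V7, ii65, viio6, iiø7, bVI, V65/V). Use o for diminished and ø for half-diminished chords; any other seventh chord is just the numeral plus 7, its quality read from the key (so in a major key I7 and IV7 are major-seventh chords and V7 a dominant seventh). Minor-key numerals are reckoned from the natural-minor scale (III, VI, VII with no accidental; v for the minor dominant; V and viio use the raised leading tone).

iv42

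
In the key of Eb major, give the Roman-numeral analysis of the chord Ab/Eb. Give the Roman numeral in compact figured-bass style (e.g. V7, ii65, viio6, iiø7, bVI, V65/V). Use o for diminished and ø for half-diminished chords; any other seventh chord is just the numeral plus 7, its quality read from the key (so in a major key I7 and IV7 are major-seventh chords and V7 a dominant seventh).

IV64

The pitches Ab-C-Eb form a major triad rooted on Ab.
Ab is scale degree 4 in Eb major, and a major triad on that degree is written IV.
With Eb in the bass the chord is in second inversion, so the figured bass is 64.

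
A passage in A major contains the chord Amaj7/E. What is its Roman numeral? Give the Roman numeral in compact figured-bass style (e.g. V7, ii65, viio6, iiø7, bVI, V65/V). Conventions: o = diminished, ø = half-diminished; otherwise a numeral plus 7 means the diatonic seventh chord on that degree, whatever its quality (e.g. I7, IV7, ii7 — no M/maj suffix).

I43

The pitches A-C#-E-G# form a major seventh chord rooted on A.
In A major, A is the tonic; the diatonic major seventh chord there is I7.
With E in the bass the chord is in second inversion, so the figured bass is 43.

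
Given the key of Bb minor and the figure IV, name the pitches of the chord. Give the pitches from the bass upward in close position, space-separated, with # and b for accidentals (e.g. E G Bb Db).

Scale degree 4 in Bb minor is Eb; here the chord built on it is altered to a major triad. IV is the major subdominant, borrowed from the parallel major.
So the chord is Eb-G-Bb.

Eb G Bb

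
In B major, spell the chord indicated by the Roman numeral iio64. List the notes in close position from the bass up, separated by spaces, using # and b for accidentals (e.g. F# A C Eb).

Scale degree 2 in B major is C#; here the chord built on it is altered to a diminished triad. iio64 is the diminished supertonic triad, borrowed from the parallel minor.
So the chord is C#-E-G, a diminished triad.
The figured bass 64 indicates second inversion, placing the fifth (G) in the bass: G-C#-E.

G C# E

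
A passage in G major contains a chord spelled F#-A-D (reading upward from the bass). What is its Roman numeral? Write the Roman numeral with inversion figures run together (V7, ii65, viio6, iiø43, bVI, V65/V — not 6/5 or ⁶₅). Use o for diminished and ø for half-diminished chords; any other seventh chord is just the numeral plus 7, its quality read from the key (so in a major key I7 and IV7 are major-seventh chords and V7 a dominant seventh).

V6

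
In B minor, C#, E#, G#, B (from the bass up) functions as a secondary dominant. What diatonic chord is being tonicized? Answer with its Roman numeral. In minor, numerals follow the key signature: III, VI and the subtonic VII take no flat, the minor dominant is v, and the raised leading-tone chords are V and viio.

The chord is a dominant seventh chord on C#.
A dominant resolves down a perfect fifth: C# → F#. In B minor, F# is scale degree 5, i.e. V.

V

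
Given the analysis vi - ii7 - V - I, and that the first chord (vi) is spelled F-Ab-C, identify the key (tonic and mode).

Ab major

The anchor chord is a minor triad on F, labeled vi.
vi on F implies F is the submediant; that puts the tonic at Ab, and the lowercase numeral fits major mode.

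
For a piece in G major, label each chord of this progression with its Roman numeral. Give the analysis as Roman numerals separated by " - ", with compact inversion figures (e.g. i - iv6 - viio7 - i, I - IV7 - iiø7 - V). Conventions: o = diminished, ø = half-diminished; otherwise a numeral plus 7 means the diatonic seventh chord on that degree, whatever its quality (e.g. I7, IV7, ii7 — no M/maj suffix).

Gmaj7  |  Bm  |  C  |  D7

Gmaj7: root G is the tonic; major seventh chord there is I7.
Bm: minor triad on B = scale degree 3 → iii.
C: major triad on C = scale degree 4 → IV.
D7: dominant seventh chord on D = scale degree 5 → V7.

I7 - iii - IV - V7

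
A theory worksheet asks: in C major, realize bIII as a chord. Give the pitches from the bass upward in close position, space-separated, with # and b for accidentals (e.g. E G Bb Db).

Eb G Bb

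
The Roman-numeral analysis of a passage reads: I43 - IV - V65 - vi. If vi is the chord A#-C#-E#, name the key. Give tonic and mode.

C# major

vi is given as A#-C#-E# — a minor triad with root A#.
If A# is scale degree 6 and the mode makes that degree carry a minor triad, the tonic is C# and the mode is major.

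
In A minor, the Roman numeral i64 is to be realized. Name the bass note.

i in A minor has root A; the chord is A-C-E.
The figure 64 means second inversion — the fifth is in the bass.

E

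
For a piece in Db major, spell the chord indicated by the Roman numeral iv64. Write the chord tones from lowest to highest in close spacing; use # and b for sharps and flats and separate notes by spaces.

iv64 is the minor subdominant, borrowed from the parallel minor. In Db major that root is Gb.
So the chord is Gb-Bbb-Db, a minor triad.
With the 64 figure the chord is in second inversion; from the bass Db upward in close position it reads Db-Gb-Bbb.

Db Gb Bbb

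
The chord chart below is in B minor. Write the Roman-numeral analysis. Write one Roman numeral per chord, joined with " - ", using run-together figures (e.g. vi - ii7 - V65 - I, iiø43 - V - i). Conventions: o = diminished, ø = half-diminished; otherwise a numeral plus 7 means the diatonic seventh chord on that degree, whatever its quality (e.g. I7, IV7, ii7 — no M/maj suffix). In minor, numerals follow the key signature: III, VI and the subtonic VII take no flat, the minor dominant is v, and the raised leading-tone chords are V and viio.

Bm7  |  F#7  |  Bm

i7 - V7 - i

Bm7 has root B, degree 1 in B minor, so i7.
F#7: dominant seventh chord on F# = scale degree 5 → V7.
Bm: minor triad on B = scale degree 1 → i.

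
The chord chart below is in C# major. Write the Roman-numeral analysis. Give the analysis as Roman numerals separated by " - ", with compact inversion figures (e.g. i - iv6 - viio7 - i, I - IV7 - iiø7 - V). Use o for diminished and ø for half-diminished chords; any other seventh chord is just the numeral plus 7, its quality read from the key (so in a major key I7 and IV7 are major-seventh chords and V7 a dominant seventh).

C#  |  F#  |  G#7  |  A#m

I - IV - V7 - vi

C#: root C# is the tonic; major triad there is I.
F#: root F# is the subdominant; major triad there is IV.
G#7: root G# is the dominant; dominant seventh chord there is V7.
A#m: minor triad on A# = scale degree 6 → vi.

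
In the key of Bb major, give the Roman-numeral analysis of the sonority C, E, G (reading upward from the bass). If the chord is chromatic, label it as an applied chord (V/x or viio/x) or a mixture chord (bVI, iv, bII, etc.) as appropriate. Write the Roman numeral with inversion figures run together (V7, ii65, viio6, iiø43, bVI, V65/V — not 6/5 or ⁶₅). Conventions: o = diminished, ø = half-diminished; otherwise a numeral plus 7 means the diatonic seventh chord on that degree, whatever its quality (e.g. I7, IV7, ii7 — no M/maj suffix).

Stacked in thirds the chord is C-E-G: a major triad on C.
C is not a diatonic chord root with this quality in Bb major, but it lies a perfect fifth above F (V), so the chord functions as an applied dominant of V.

V/V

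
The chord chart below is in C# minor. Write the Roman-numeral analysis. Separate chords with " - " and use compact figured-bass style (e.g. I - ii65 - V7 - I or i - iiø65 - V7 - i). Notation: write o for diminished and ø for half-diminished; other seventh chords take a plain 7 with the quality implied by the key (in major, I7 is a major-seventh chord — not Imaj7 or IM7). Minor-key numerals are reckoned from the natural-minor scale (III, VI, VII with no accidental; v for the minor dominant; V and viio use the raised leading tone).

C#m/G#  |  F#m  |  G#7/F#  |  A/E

C#m/G# has root C#, degree 1 in C# minor, so i64.
F#m: minor triad on F# = scale degree 4 → iv.
G#7/F# has root G#, degree 5 in C# minor, so V42.
A/E: major triad on A = scale degree 6 → VI64.

i64 - iv - V42 - VI64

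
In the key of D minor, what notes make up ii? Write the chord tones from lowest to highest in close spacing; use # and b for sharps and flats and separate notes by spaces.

Scale degree 2 in D minor is E; here the chord built on it is altered to a minor triad. ii is the minor supertonic, borrowed from the parallel major (the Dorian ii).
So the chord is E-G-B.

E G B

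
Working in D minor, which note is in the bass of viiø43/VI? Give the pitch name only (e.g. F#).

Eb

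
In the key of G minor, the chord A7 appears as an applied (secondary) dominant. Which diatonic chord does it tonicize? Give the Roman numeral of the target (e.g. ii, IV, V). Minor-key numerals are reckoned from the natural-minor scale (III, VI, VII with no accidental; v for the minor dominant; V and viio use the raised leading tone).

V

The chord is a dominant seventh chord on A.
A dominant resolves down a perfect fifth: A → D. In G minor, D is scale degree 5, i.e. V.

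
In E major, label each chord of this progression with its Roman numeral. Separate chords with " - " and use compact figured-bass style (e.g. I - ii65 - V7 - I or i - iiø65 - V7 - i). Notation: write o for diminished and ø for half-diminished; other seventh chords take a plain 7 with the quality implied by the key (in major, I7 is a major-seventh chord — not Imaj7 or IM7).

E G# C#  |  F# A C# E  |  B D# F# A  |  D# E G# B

vi6 - ii7 - V7 - I42

E-G#-C# has root C#, degree 6 in E major, so vi6.
F#-A-C#-E: root F# is the supertonic; minor seventh chord there is ii7.
B-D#-F#-A: dominant seventh chord on B = scale degree 5 → V7.
D#-E-G#-B: root E is the tonic; major seventh chord there is I42.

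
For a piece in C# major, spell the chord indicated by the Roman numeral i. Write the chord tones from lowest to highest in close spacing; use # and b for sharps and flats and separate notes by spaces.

Scale degree 1 in C# major is C#; here the chord built on it is altered to a minor triad. i is the minor tonic, borrowed from the parallel minor.
So the chord is C#-E-G#.

C# E G#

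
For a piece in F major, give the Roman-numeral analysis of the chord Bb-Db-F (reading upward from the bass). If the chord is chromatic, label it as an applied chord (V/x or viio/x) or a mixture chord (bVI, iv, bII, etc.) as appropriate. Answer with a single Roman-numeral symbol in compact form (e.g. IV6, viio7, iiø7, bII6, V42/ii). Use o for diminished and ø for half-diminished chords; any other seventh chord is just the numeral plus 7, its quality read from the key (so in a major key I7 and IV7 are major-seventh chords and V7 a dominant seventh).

Stacked in thirds the chord is Bb-Db-F: a minor triad on Bb.
Bb is the fourth degree of F major. This is the minor subdominant, borrowed from the parallel minor.

iv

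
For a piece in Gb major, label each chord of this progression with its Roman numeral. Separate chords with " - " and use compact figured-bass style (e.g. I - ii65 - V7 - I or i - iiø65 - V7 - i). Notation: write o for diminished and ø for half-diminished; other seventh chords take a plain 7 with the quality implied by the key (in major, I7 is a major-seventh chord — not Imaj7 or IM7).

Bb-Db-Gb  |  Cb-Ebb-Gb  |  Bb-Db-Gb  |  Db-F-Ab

I6 - iv - I6 - V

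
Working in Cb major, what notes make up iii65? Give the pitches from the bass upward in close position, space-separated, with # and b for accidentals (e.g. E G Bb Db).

Gb Bb Db Eb

In Cb major, the mediant is Eb, and the diatonic chord built there is a minor seventh chord.
Stacking thirds from Eb gives Eb-Gb-Bb-Db.
With the 65 figure the chord is in first inversion; from the bass Gb upward in close position it reads Gb-Bb-Db-Eb.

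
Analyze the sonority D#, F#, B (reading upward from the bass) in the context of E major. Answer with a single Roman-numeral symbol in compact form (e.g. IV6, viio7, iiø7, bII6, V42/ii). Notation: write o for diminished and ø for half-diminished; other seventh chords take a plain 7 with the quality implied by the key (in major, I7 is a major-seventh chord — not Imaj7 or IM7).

V6

The pitches B-D#-F# form a major triad rooted on B.
In E major, B is the dominant; the diatonic major triad there is V.
With D# in the bass the chord is in first inversion, so the figured bass is 6.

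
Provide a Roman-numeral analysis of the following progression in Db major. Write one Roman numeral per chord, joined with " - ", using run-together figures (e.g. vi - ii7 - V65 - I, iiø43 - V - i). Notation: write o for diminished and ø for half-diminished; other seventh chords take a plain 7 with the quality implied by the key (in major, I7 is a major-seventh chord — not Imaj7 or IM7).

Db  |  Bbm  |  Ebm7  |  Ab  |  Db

I - vi - ii7 - V - I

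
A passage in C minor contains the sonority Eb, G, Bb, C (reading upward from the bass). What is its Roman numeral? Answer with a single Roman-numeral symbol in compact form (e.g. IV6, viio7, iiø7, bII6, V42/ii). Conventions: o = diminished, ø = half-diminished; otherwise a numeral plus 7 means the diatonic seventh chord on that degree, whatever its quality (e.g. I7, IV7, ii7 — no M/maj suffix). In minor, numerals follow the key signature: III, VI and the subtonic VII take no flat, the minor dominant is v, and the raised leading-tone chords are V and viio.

i65

The pitches C-Eb-G-Bb form a minor seventh chord rooted on C.
C is scale degree 1 in C minor, and a minor seventh chord on that degree is written i7.
With Eb in the bass the chord is in first inversion, so the figured bass is 65.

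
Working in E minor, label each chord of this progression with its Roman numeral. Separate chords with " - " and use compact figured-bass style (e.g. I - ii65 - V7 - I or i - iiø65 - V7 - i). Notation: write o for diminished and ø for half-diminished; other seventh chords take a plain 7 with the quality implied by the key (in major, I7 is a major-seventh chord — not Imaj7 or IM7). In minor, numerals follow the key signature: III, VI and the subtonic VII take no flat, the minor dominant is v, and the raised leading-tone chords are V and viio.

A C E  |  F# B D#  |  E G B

iv - V64 - i

A-C-E has root A, degree 4 in E minor, so iv.
F#-B-D#: major triad on B = scale degree 5 → V64.
E-G-B has root E, degree 1 in E minor, so i.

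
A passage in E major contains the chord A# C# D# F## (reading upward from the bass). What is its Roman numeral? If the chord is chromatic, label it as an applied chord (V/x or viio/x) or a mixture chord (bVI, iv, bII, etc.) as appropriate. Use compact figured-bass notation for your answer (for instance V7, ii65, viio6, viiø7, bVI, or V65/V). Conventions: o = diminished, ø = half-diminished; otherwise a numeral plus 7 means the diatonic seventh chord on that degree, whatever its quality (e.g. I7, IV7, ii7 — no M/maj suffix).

The pitches D#-F##-A#-C# form a dominant seventh chord rooted on D#.
D# is not a diatonic chord root with this quality in E major, but it lies a perfect fifth above G# (iii), so the chord functions as an applied dominant of iii.
With A# in the bass the chord is in second inversion, so the figured bass is 43.

V43/iii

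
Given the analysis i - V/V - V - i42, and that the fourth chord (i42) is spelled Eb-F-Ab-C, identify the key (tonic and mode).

F minor

The anchor chord is a minor seventh chord on F, labeled i42.
If F is scale degree 1 and the mode makes that degree carry a minor seventh chord, the tonic is F and the mode is minor.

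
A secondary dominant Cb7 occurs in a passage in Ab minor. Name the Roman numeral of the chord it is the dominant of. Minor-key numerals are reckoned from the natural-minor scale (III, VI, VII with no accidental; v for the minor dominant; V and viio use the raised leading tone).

VI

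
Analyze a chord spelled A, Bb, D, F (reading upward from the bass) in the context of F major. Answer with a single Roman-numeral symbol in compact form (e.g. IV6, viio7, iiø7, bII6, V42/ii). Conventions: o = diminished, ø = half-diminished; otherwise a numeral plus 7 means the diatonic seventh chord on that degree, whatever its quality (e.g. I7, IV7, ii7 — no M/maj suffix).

Stacked in thirds the chord is Bb-D-F-A: a major seventh chord on Bb.
In F major, Bb is the subdominant; the diatonic major seventh chord there is IV7.
With A in the bass the chord is in third inversion, so the figured bass is 42.

IV42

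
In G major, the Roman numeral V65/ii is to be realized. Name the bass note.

G#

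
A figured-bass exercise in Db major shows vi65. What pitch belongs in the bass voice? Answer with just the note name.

vi in Db major has root Bb; the chord is Bb-Db-F-Ab.
The figure 65 means first inversion — the third is in the bass.

Db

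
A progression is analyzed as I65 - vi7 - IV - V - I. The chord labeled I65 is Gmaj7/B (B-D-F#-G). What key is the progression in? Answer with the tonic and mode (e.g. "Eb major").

The anchor chord is a major seventh chord on G, labeled I65.
If G is scale degree 1 and the mode makes that degree carry a major seventh chord, the tonic is G and the mode is major.

G major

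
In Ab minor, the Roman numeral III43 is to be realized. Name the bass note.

III in Ab minor has root Cb; the chord is Cb-Eb-Gb-Bb.
The figure 43 means second inversion — the fifth is in the bass.

Gb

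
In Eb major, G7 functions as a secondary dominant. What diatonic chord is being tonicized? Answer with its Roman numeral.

vi

The chord is a dominant seventh chord on G.
A dominant resolves down a perfect fifth: G → C. In Eb major, C is scale degree 6, i.e. vi.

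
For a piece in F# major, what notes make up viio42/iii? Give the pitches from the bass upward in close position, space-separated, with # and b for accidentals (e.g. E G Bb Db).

The slash marks an applied leading-tone chord: viio of iii. In F# major, iii is A#, so the leading tone to it is G##, a half step below.
Building a fully diminished seventh chord on G## gives G##-B#-D#-F#.
With the 42 figure the chord is in third inversion; from the bass F# upward in close position it reads F#-G##-B#-D#.

F# G## B# D#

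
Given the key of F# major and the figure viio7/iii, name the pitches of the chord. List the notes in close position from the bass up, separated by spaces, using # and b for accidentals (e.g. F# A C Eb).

viio7/iii is a secondary leading-tone chord. The target iii is A# in F# major; the applied chord is rooted a semitone below, on G##.
Building a fully diminished seventh chord on G## gives G##-B#-D#-F#.

G## B# D# F#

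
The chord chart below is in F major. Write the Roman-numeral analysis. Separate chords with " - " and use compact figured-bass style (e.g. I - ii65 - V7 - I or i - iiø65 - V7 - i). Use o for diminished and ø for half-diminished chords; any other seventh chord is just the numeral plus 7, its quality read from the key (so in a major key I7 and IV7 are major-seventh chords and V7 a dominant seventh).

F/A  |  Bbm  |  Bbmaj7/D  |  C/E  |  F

F/A: major triad on F = scale degree 1 → I6.
Bbm is non-diatonic — iv, a mixture chord from F minor.
Bbmaj7/D: root Bb is the subdominant; major seventh chord there is IV65.
C/E: root C is the dominant; major triad there is V6.
F: root F is the tonic; major triad there is I.

I6 - iv - IV65 - V6 - I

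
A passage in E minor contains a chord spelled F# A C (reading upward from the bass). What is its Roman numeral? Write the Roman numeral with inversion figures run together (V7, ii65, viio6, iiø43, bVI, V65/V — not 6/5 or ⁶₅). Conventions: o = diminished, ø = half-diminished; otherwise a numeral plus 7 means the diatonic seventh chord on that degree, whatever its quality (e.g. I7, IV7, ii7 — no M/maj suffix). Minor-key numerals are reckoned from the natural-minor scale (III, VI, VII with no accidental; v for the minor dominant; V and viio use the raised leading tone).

iio

Stacked in thirds the chord is F#-A-C: a diminished triad on F#.
F# is scale degree 2 in E minor, and a diminished triad on that degree is written iio.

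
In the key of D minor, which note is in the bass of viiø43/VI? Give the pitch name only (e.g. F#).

The applied chord viiø43/VI is rooted on A: A-C-Eb-G.
The figure 43 means second inversion — the fifth is in the bass.

Eb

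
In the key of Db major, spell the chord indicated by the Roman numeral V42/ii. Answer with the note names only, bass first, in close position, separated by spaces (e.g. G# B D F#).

The slash means an applied dominant: we want the dominant of ii. In Db major, ii is Eb minor, and its dominant is built on Bb.
Building a dominant seventh chord on Bb gives Bb-D-F-Ab.
With the 42 figure the chord is in third inversion; from the bass Ab upward in close position it reads Ab-Bb-D-F.

Ab Bb D F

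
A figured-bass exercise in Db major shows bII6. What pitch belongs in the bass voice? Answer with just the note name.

bII in Db major has root Ebb; the chord is Ebb-Gb-Bbb.
The figure 6 means first inversion — the third is in the bass.

Gb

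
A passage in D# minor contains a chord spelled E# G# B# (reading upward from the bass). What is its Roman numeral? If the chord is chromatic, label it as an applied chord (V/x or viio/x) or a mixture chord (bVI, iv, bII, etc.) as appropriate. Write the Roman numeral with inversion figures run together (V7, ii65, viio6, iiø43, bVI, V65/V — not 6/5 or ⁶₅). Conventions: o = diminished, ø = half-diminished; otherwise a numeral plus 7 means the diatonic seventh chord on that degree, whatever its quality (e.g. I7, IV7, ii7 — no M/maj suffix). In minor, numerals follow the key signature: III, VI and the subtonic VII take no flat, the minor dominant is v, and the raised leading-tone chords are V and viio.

Stacked in thirds the chord is E#-G#-B#: a minor triad on E#.
E# is the second degree of D# minor. This is the minor supertonic, borrowed from the parallel major (the Dorian ii).

ii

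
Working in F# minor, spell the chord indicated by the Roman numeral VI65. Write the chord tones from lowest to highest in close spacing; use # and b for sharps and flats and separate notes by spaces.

In F# minor, the submediant is D, and the diatonic chord built there is a major seventh chord.
Stacking thirds from D gives D-F#-A-C#.
The figured bass 65 indicates first inversion, placing the third (F#) in the bass: F#-A-C#-D.

F# A C# D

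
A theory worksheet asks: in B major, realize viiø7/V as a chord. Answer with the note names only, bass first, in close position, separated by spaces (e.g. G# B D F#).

E# G# B D#

The slash marks an applied leading-tone chord: viio of V. In B major, V is F#, so the leading tone to it is E#, a half step below.
Building a half-diminished seventh chord on E# gives E#-G#-B-D#.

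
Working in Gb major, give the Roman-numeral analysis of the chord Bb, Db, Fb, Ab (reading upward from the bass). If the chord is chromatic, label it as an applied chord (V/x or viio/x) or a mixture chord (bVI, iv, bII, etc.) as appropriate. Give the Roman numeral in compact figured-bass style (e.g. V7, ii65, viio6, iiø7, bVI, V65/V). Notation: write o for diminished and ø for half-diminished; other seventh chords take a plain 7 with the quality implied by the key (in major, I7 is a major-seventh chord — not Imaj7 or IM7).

Stacked in thirds the chord is Bb-Db-Fb-Ab: a half-diminished seventh chord on Bb.
Bb sits a half step below Cb (IV in Gb major); a diminished chord there is the applied leading-tone chord of IV.

viiø7/IV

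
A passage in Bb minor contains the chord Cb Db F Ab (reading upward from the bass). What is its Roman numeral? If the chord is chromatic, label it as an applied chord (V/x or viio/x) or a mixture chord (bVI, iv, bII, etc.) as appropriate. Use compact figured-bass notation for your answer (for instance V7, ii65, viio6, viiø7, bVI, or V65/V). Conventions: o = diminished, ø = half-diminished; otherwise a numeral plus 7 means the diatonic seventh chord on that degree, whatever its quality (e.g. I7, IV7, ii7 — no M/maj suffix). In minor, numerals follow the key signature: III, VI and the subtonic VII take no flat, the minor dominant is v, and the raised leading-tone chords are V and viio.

The pitches Db-F-Ab-Cb form a dominant seventh chord rooted on Db.
Db is not a diatonic chord root with this quality in Bb minor, but it lies a perfect fifth above Gb (VI), so the chord functions as an applied dominant of VI.
With Cb in the bass the chord is in third inversion, so the figured bass is 42.

V42/VI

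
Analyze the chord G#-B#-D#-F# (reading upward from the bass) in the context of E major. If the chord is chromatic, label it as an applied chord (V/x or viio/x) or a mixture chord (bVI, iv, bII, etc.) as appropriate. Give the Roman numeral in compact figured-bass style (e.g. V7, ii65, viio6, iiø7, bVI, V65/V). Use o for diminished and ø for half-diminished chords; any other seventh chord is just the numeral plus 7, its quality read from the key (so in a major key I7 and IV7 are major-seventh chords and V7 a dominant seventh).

Stacked in thirds the chord is G#-B#-D#-F#: a dominant seventh chord on G#.
G# is not a diatonic chord root with this quality in E major, but it lies a perfect fifth above C# (vi), so the chord functions as an applied dominant of vi.

V7/vi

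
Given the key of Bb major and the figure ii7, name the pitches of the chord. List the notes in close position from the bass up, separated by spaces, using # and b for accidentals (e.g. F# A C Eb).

C Eb G Bb

The numeral's case and figure indicate a minor seventh chord. In Bb major its root, scale degree 2, is C.
Stacking thirds from C gives C-Eb-G-Bb.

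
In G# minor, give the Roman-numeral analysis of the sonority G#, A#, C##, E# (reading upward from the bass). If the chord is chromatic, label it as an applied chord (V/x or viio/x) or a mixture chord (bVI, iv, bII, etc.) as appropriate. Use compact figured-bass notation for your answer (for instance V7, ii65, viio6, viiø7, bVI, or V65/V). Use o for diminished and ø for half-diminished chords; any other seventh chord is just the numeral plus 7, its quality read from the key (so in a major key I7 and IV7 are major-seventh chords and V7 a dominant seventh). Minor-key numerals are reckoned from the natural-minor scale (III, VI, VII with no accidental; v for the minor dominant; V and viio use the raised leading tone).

Stacked in thirds the chord is A#-C##-E#-G#: a dominant seventh chord on A#.
A# is not a diatonic chord root with this quality in G# minor, but it lies a perfect fifth above D# (V), so the chord functions as an applied dominant of V.
With G# in the bass the chord is in third inversion, so the figured bass is 42.

V42/V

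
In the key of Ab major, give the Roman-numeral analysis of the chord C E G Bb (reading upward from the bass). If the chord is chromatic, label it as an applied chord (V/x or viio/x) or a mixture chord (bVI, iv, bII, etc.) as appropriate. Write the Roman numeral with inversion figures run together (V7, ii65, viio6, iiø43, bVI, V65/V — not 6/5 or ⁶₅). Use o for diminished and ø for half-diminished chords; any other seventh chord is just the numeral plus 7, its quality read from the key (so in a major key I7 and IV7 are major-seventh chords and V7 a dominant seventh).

V7/vi

The pitches C-E-G-Bb form a dominant seventh chord rooted on C.
C is not a diatonic chord root with this quality in Ab major, but it lies a perfect fifth above F (vi), so the chord functions as an applied dominant of vi.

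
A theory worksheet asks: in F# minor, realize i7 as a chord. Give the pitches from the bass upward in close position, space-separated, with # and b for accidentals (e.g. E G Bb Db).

In F# minor, the first degree is F#, and the diatonic chord built there is a minor seventh chord.
That chord is spelled F#-A-C#-E.

F# A C# E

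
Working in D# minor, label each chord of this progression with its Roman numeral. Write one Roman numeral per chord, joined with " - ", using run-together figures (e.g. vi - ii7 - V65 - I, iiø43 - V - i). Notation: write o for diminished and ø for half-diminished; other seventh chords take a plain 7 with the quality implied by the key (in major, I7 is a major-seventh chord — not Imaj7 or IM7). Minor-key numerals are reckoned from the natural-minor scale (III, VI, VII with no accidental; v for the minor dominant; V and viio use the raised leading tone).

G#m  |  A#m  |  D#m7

iv - v - i7

G#m has root G#, degree 4 in D# minor, so iv.
A#m has root A#, degree 5 in D# minor, so v.
D#m7: minor seventh chord on D# = scale degree 1 → i7.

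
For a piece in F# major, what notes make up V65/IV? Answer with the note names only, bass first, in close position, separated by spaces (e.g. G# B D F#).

A# C# E F#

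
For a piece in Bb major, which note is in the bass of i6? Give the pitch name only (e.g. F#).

Db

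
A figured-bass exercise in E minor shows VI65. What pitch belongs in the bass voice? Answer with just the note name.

VI in E minor has root C; the chord is C-E-G-B.
The figure 65 means first inversion — the third is in the bass.

E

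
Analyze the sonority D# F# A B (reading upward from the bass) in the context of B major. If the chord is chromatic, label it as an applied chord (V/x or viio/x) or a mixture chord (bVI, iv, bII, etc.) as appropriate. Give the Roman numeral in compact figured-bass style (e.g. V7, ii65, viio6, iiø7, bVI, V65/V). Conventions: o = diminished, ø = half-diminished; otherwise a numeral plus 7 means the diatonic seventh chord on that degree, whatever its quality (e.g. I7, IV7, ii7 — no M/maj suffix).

The pitches B-D#-F#-A form a dominant seventh chord rooted on B.
B is not a diatonic chord root with this quality in B major, but it lies a perfect fifth above E (IV), so the chord functions as an applied dominant of IV.
With D# in the bass the chord is in first inversion, so the figured bass is 65.

V65/IV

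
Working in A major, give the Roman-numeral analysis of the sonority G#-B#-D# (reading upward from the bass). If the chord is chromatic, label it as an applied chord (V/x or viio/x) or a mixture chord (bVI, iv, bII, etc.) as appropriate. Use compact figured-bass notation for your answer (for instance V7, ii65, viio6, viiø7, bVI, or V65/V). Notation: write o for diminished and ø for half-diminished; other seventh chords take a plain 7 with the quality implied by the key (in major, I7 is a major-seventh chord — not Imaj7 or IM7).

V/iii

Stacked in thirds the chord is G#-B#-D#: a major triad on G#.
G# is not a diatonic chord root with this quality in A major, but it lies a perfect fifth above C# (iii), so the chord functions as an applied dominant of iii.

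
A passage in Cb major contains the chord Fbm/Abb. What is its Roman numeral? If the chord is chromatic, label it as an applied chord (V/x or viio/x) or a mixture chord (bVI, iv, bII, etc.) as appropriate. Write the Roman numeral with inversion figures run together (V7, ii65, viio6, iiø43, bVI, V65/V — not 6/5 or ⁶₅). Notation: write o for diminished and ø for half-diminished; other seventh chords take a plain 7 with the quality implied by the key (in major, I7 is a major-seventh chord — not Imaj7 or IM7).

iv6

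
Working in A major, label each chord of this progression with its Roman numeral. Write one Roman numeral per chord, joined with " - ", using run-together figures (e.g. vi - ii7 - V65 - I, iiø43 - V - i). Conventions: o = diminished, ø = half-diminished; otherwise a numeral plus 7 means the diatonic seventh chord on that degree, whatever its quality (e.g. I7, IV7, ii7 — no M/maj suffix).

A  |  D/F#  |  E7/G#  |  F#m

A has root A, degree 1 in A major, so I.
D/F# has root D, degree 4 in A major, so IV6.
E7/G# has root E, degree 5 in A major, so V65.
F#m: minor triad on F# = scale degree 6 → vi.

I - IV6 - V65 - vi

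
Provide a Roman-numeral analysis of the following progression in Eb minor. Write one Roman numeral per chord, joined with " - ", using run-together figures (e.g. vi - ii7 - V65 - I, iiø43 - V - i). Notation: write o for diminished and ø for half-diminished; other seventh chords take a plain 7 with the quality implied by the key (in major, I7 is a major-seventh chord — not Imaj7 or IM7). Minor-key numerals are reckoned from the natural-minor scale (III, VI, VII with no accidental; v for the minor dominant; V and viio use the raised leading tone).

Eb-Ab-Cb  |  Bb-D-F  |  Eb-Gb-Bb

iv64 - V - i

Eb-Ab-Cb: root Ab is the subdominant; minor triad there is iv64.
Bb-D-F: root Bb is the dominant; major triad there is V.
Eb-Gb-Bb has root Eb, degree 1 in Eb minor, so i.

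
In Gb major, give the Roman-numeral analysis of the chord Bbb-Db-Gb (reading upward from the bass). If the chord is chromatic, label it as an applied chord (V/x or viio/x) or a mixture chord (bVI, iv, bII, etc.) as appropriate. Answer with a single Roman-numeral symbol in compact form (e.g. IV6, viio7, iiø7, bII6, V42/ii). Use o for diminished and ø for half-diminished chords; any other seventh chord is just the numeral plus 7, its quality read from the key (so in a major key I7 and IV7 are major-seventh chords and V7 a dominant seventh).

i6

Stacked in thirds the chord is Gb-Bbb-Db: a minor triad on Gb.
Gb is the first degree of Gb major. This is the minor tonic, borrowed from the parallel minor.
With Bbb in the bass the chord is in first inversion, so the figured bass is 6.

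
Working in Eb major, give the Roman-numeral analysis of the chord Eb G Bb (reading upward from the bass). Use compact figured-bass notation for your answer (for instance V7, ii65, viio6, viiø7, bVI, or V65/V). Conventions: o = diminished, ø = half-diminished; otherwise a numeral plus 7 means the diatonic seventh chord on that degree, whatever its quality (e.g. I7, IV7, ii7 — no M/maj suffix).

The pitches Eb-G-Bb form a major triad rooted on Eb.
In Eb major, Eb is the tonic; the diatonic major triad there is I.

I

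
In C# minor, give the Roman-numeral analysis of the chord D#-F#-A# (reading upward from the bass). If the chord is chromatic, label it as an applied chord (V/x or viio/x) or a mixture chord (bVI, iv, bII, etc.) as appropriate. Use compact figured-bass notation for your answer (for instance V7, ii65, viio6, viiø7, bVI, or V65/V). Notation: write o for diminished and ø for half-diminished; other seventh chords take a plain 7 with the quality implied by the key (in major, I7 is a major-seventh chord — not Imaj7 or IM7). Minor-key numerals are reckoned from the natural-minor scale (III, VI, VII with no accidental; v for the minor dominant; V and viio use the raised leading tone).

Stacked in thirds the chord is D#-F#-A#: a minor triad on D#.
D# is the second degree of C# minor. This is the minor supertonic, borrowed from the parallel major (the Dorian ii).

ii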